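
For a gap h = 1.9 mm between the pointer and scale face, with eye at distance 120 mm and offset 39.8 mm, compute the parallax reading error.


error = h * offset / d
= 1.9 * 39.8 / 120
= 0.6302

0.6302


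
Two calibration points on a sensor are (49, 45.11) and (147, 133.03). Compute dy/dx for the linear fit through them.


slope = (y2 - y1) / (x2 - x1)
= (133.03 - 45.11) / (147 - 49)
= 87.9200 / 98
= 0.8971

0.8971


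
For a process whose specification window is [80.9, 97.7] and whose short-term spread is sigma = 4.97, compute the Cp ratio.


Cp = (USL - LSL) / (6 * sigma)
= (97.7 - 80.9) / (6 * 4.97)
= 16.8000 / 29.8200
= 0.5634

0.5634


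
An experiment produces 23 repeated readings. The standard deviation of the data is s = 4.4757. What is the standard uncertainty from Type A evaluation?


u_A = s / sqrt(n)
u_A = 4.4757 / sqrt(23)
u_A = 4.4757 / 4.7958315
u_A = 0.9332

0.9332


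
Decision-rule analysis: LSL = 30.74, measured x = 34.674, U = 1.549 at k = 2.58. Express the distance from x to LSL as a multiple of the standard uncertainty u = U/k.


u = U / k = 1.549 / 2.58 = 0.6003876
margin = |LSL - x| = |30.74 - 34.674| = 3.934
z = margin / u = 3.934 / 0.6003876
z = 6.5524

6.5524


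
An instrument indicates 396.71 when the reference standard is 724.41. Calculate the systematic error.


Systematic error = measured - true
= 396.71 - 724.41
= -327.7000

-327.7000


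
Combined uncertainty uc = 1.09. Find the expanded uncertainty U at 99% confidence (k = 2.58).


U = k * uc
U = 2.58 * 1.09
U = 2.8122

2.8122


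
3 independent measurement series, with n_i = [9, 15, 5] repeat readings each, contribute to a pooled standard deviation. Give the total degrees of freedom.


nu = sum_i (n_i - 1)
nu = ((9 - 1) + (15 - 1) + (5 - 1))
nu = 8 + 14 + 4
nu = 26

26


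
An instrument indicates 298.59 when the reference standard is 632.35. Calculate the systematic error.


Systematic error = measured - true
= 298.59 - 632.35
= -333.7600

-333.7600


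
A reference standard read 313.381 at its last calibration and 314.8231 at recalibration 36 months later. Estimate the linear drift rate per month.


rate = (v2 - v1) / months
= (314.8231 - 313.381) / 36
= 1.4421 / 36
= 0.0401

0.0401


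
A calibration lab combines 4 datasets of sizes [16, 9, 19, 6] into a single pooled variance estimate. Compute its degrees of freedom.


nu = sum_i (n_i - 1)
nu = ((16 - 1) + (9 - 1) + (19 - 1) + (6 - 1))
nu = 15 + 8 + 18 + 5
nu = 46

46


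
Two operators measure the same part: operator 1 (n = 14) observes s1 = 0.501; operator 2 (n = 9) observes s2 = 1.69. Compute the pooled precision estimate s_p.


s_p = sqrt(((n1-1)*s1^2 + (n2-1)*s2^2) / (n1+n2-2))
numerator = (14-1)*0.501^2 + (9-1)*1.69^2 = 3.263013 + 22.8488 = 26.111813
denominator = 14 + 9 - 2 = 21
s_p^2 = 26.111813 / 21 = 1.2434197
s_p = sqrt(1.2434197) = 1.1151

1.1151


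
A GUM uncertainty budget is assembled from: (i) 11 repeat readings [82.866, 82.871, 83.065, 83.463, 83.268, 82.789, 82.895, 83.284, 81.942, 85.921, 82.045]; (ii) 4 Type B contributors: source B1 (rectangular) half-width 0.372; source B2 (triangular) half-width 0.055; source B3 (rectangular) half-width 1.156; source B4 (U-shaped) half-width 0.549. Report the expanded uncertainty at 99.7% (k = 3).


mean = (82.866 + 82.871 + 83.065 + 83.463 + 83.268 + 82.789 + 82.895 + 83.284 + 81.942 + 85.921 + 82.045) / 11 = 83.12809091
s = sqrt(sum((x - mean)^2)/(n-1)) = 1.0413629
u_A = s / sqrt(n) = 1.0413629 / sqrt(11) = 0.31398273
u_B1 = 0.372 / sqrt(3) = 0.2147743
u_B2 = 0.055 / sqrt(6) = 0.022453656
u_B3 = 1.156 / sqrt(3) = 0.66741691
u_B4 = 0.549 / sqrt(2) = 0.38820162
uc = sqrt(0.31398273^2 + 0.2147743^2 + 0.022453656^2 + 0.66741691^2 + 0.38820162^2) = 0.86102448
U = k * uc = 3 * 0.86102448
U = 2.5831

2.5831


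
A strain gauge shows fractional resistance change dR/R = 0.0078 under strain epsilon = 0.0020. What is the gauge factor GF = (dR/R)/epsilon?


GF = (dR/R) / epsilon
= 0.0078 / 0.0020
= 3.9000

3.9000


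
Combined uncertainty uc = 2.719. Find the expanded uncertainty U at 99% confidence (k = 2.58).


U = k * uc
U = 2.58 * 2.719
U = 7.0150

7.0150


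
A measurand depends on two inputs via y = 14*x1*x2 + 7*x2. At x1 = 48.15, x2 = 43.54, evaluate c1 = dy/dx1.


y = 14*x1*x2 + 7*x2
dy/dx1 = 14*x2
Evaluate at x2 = 43.54: c1 = 14 * 43.54
c1 = 609.5600

609.5600


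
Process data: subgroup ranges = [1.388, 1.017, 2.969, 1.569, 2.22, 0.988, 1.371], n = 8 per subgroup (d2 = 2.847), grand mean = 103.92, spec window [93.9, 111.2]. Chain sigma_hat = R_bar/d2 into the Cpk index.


R_bar = (1.388 + 1.017 + 2.969 + 1.569 + 2.22 + 0.988 + 1.371) / 7 = 1.646
sigma = R_bar / d2 = 1.646 / 2.847 = 0.57815244
Cp = (USL - LSL)/(6*sigma) = (111.2 - 93.9)/(6*0.57815244) = 4.9872
Cpu = (111.2 - 103.92)/(3*0.57815244) = 4.1973
Cpl = (103.92 - 93.9)/(3*0.57815244) = 5.7770
Cpk = min(Cpu, Cpl) = 4.1973

4.1973


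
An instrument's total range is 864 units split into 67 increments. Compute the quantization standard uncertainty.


resolution = range / divisions
resolution = 864 / 67 = 12.895522
u_res = resolution / (2*sqrt(3))
u_res = 12.895522 / 3.4641016
u_res = 3.7226

3.7226


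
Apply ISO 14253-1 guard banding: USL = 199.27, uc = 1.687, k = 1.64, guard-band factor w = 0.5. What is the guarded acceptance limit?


U = k * uc = 1.64 * 1.687 = 2.76668
guard band g = w * U = 0.5 * 2.76668 = 1.38334
AL = USL - g = 199.27 - 1.38334
AL = 197.8867

197.8867


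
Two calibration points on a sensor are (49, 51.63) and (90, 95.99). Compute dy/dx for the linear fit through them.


slope = (y2 - y1) / (x2 - x1)
= (95.99 - 51.63) / (90 - 49)
= 44.3600 / 41
= 1.0820

1.0820


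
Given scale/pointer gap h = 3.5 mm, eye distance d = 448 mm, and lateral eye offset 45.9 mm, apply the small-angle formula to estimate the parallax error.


error = h * offset / d
= 3.5 * 45.9 / 448
= 0.3586

0.3586


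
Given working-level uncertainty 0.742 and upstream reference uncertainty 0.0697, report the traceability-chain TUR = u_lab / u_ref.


TUR = u_lab / u_ref
= 0.742 / 0.0697
= 10.6456

10.6456


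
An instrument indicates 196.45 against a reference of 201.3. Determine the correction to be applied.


Correction = standard - reading
= 201.3 - 196.45
= 4.8500

4.8500


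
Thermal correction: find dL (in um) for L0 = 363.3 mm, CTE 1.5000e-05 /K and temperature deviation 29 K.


dL = L * alpha * dT
= 363.3 * 1.5000e-05 * 29
= 0.1580355 mm
dL_um = 0.1580355 * 1000 = 158.0355 um

158.0355


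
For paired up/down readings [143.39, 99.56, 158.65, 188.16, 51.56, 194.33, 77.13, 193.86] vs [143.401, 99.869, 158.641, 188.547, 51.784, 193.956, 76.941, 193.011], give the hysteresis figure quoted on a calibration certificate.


|143.39 - 143.401| = 0.0110
|99.56 - 99.869| = 0.3090
|158.65 - 158.641| = 0.0090
|188.16 - 188.547| = 0.3870
|51.56 - 51.784| = 0.2240
|194.33 - 193.956| = 0.3740
|77.13 - 76.941| = 0.1890
|193.86 - 193.011| = 0.8490
hysteresis = max(diffs) = 0.8490

0.8490


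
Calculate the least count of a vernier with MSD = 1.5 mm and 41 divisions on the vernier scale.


LC = MSD / n_div
= 1.5 / 41
= 0.0366

0.0366


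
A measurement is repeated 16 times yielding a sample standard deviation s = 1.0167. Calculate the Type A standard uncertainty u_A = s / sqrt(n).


u_A = s / sqrt(n)
u_A = 1.0167 / sqrt(16)
u_A = 1.0167 / 4
u_A = 0.2542

0.2542


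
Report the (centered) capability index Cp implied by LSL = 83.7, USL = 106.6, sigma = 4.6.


Cp = (USL - LSL) / (6 * sigma)
= (106.6 - 83.7) / (6 * 4.6)
= 22.9000 / 27.6000
= 0.8297

0.8297


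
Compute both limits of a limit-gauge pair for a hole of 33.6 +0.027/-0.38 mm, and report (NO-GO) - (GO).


GO = nominal - lower_tol (smallest hole = maximum material condition)
GO = 33.6 - 0.38 = 33.22
NO-GO = nominal + upper_tol (largest hole = least material condition)
NO-GO = 33.6 + 0.027 = 33.627
spread = NO-GO - GO = 33.627 - 33.22 = 0.4070

0.4070


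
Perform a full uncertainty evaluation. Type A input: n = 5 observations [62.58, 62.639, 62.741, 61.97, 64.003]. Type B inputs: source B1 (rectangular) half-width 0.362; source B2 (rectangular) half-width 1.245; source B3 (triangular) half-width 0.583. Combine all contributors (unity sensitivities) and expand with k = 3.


mean = (62.58 + 62.639 + 62.741 + 61.97 + 64.003) / 5 = 62.7866
s = sqrt(sum((x - mean)^2)/(n-1)) = 0.74380999
u_A = s / sqrt(n) = 0.74380999 / sqrt(5) = 0.33264194
u_B1 = 0.362 / sqrt(3) = 0.2090008
u_B2 = 1.245 / sqrt(3) = 0.71880109
u_B3 = 0.583 / sqrt(6) = 0.23800875
uc = sqrt(0.33264194^2 + 0.2090008^2 + 0.71880109^2 + 0.23800875^2) = 0.85302706
U = k * uc = 3 * 0.85302706
U = 2.5591

2.5591


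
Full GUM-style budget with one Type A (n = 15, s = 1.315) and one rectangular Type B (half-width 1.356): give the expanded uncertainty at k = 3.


u_A = s / sqrt(n) = 1.315 / sqrt(15) = 0.33953154
u_B = half_width / sqrt(3) = 1.356 / sqrt(3) = 0.78288697
uc = sqrt(u_A^2 + u_B^2) = sqrt(0.33953154^2 + 0.78288697^2) = 0.85334265
U = k * uc = 3 * 0.85334265
U = 2.5600

2.5600


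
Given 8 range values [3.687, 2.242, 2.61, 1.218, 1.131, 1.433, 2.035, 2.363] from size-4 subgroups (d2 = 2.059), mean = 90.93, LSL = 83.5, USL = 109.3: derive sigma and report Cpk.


R_bar = (3.687 + 2.242 + 2.61 + 1.218 + 1.131 + 1.433 + 2.035 + 2.363) / 8 = 2.089875
sigma = R_bar / d2 = 2.089875 / 2.059 = 1.0149951
Cp = (USL - LSL)/(6*sigma) = (109.3 - 83.5)/(6*1.0149951) = 4.2365
Cpu = (109.3 - 90.93)/(3*1.0149951) = 6.0329
Cpl = (90.93 - 83.5)/(3*1.0149951) = 2.4401
Cpk = min(Cpu, Cpl) = 2.4401

2.4401


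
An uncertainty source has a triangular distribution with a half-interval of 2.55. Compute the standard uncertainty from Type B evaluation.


u_B = half_width / sqrt(6)
u_B = 2.55 / 2.4494897
u_B = 1.0410

1.0410


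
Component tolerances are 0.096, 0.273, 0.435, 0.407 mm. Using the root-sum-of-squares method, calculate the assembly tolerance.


RSS = sqrt(0.096^2 + 0.273^2 + 0.435^2 + 0.407^2)
= sqrt(0.438619)
= 0.6623

0.6623


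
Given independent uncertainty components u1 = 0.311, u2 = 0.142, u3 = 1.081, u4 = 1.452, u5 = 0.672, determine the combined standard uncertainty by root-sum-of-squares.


uc = sqrt(0.311^2 + 0.142^2 + 1.081^2 + 1.452^2 + 0.672^2)
uc = sqrt(3.845334)
uc = 1.9610

1.9610


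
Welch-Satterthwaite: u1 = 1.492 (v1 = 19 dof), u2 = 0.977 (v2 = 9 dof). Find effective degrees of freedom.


uc = sqrt(u1^2 + u2^2) = sqrt(1.492^2 + 0.977^2) = 1.7834217
v_eff = uc^4 / (u1^4/v1 + u2^4/v2)
= 1.7834217^4 / (1.492^4/19 + 0.977^4/9)
= 10.116172 / 0.36204465
v_eff = 27.9418

27.9418


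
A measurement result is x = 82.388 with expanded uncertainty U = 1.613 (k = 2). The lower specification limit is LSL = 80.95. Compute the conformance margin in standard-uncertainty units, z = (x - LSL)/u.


u = U / k = 1.613 / 2 = 0.8065
margin = |LSL - x| = |80.95 - 82.388| = 1.438
z = margin / u = 1.438 / 0.8065
z = 1.7830

1.7830


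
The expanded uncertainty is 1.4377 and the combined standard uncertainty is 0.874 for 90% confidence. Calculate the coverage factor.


k = U / uc
k = 1.4377 / 0.874
k = 1.645

1.645


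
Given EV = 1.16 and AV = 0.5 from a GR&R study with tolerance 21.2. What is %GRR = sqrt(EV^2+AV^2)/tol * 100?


GRR = sqrt(EV^2 + AV^2) = sqrt(1.16^2 + 0.5^2) = 1.2631706
%GRR = GRR / tol * 100 = 1.2631706 / 21.2 * 100
%GRR = 5.9584

5.9584


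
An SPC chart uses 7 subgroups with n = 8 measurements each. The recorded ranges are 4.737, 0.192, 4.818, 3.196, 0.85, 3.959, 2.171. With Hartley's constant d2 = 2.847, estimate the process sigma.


R_bar = (4.737 + 0.192 + 4.818 + 3.196 + 0.85 + 3.959 + 2.171) / 7
R_bar = 19.923 / 7 = 2.8461429
sigma_hat = R_bar / d2 = 2.8461429 / 2.847 = 0.9997

0.9997


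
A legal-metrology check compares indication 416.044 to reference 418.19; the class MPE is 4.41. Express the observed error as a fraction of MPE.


e = indication - reference = 416.044 - 418.19 = -2.1460
|e| = 2.1460
ratio = |e| / MPE = 2.1460 / 4.41
ratio = 0.4866

0.4866


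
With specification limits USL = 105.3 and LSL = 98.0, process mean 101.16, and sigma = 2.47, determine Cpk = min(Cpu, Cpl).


Cpu = (USL - mean) / (3*sigma) = (105.3 - 101.16) / (3*2.47) = 0.5587
Cpl = (mean - LSL) / (3*sigma) = (101.16 - 98.0) / (3*2.47) = 0.4265
Cpk = min(Cpu, Cpl) = 0.4265

0.4265


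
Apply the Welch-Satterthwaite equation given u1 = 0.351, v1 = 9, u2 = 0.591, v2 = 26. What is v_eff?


uc = sqrt(u1^2 + u2^2) = sqrt(0.351^2 + 0.591^2) = 0.68737326
v_eff = uc^4 / (u1^4/v1 + u2^4/v2)
= 0.68737326^4 / (0.351^4/9 + 0.591^4/26)
= 0.22323924 / 0.0063786991
v_eff = 34.9976

34.9976


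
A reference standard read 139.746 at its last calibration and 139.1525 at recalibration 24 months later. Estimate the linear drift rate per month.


rate = (v2 - v1) / months
= (139.1525 - 139.746) / 24
= -0.5935 / 24
= -0.0247

-0.0247


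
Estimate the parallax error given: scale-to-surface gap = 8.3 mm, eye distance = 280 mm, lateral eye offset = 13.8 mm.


error = h * offset / d
= 8.3 * 13.8 / 280
= 0.4091

0.4091


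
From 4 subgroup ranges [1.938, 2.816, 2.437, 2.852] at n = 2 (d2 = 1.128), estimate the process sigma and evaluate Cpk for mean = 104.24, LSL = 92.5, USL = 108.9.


R_bar = (1.938 + 2.816 + 2.437 + 2.852) / 4 = 2.51075
sigma = R_bar / d2 = 2.51075 / 1.128 = 2.2258422
Cp = (USL - LSL)/(6*sigma) = (108.9 - 92.5)/(6*2.2258422) = 1.2280
Cpu = (108.9 - 104.24)/(3*2.2258422) = 0.6979
Cpl = (104.24 - 92.5)/(3*2.2258422) = 1.7581
Cpk = min(Cpu, Cpl) = 0.6979

0.6979


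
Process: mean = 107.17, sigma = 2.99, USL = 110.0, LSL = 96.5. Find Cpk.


Cpu = (USL - mean) / (3*sigma) = (110.0 - 107.17) / (3*2.99) = 0.3155
Cpl = (mean - LSL) / (3*sigma) = (107.17 - 96.5) / (3*2.99) = 1.1895
Cpk = min(Cpu, Cpl) = 0.3155

0.3155


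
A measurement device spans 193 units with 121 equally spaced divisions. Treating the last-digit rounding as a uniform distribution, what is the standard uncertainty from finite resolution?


resolution = range / divisions
resolution = 193 / 121 = 1.5950413
u_res = resolution / (2*sqrt(3))
u_res = 1.5950413 / 3.4641016
u_res = 0.4604

0.4604


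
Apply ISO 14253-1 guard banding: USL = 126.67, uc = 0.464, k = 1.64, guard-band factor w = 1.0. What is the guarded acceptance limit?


U = k * uc = 1.64 * 0.464 = 0.76096
guard band g = w * U = 1.0 * 0.76096 = 0.76096
AL = USL - g = 126.67 - 0.76096
AL = 125.9090

125.9090


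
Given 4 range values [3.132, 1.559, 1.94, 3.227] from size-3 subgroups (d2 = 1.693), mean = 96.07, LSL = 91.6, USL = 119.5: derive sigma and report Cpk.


R_bar = (3.132 + 1.559 + 1.94 + 3.227) / 4 = 2.4645
sigma = R_bar / d2 = 2.4645 / 1.693 = 1.4556999
Cp = (USL - LSL)/(6*sigma) = (119.5 - 91.6)/(6*1.4556999) = 3.1943
Cpu = (119.5 - 96.07)/(3*1.4556999) = 5.3651
Cpl = (96.07 - 91.6)/(3*1.4556999) = 1.0236
Cpk = min(Cpu, Cpl) = 1.0236

1.0236


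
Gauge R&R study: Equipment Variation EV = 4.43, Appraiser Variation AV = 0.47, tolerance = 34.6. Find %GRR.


GRR = sqrt(EV^2 + AV^2) = sqrt(4.43^2 + 0.47^2) = 4.4548625
%GRR = GRR / tol * 100 = 4.4548625 / 34.6 * 100
%GRR = 12.8753

12.8753


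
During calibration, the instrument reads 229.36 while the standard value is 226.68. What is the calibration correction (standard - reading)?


Correction = standard - reading
= 226.68 - 229.36
= -2.6800

-2.6800


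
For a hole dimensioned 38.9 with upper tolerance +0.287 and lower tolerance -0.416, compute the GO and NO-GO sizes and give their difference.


GO = nominal - lower_tol (smallest hole = maximum material condition)
GO = 38.9 - 0.416 = 38.484
NO-GO = nominal + upper_tol (largest hole = least material condition)
NO-GO = 38.9 + 0.287 = 39.187
spread = NO-GO - GO = 39.187 - 38.484 = 0.7030

0.7030


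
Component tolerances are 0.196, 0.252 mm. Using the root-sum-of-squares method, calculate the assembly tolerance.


RSS = sqrt(0.196^2 + 0.252^2)
= sqrt(0.10192)
= 0.3192

0.3192


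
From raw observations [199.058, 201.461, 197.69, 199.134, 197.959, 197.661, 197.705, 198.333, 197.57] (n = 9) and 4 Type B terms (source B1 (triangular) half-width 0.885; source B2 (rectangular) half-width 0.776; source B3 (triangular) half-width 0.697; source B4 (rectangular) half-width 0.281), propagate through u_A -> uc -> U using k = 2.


mean = (199.058 + 201.461 + 197.69 + 199.134 + 197.959 + 197.661 + 197.705 + 198.333 + 197.57) / 9 = 198.5078889
s = sqrt(sum((x - mean)^2)/(n-1)) = 1.2578651
u_A = s / sqrt(n) = 1.2578651 / sqrt(9) = 0.41928837
u_B1 = 0.885 / sqrt(6) = 0.36129974
u_B2 = 0.776 / sqrt(3) = 0.44802381
u_B3 = 0.697 / sqrt(6) = 0.28454906
u_B4 = 0.281 / sqrt(3) = 0.16223543
uc = sqrt(0.41928837^2 + 0.36129974^2 + 0.44802381^2 + 0.28454906^2 + 0.16223543^2) = 0.78380742
U = k * uc = 2 * 0.78380742
U = 1.5676

1.5676


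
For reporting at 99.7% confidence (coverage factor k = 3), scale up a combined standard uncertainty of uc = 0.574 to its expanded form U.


U = k * uc
U = 3 * 0.574
U = 1.7220

1.7220


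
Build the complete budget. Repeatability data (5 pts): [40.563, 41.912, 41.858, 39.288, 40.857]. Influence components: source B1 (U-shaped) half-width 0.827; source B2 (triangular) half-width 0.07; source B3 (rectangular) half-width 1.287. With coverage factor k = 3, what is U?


mean = (40.563 + 41.912 + 41.858 + 39.288 + 40.857) / 5 = 40.8956
s = sqrt(sum((x - mean)^2)/(n-1)) = 1.078862
u_A = s / sqrt(n) = 1.078862 / sqrt(5) = 0.48248175
u_B1 = 0.827 / sqrt(2) = 0.58477731
u_B2 = 0.07 / sqrt(6) = 0.02857738
u_B3 = 1.287 / sqrt(3) = 0.7430498
uc = sqrt(0.48248175^2 + 0.58477731^2 + 0.02857738^2 + 0.7430498^2) = 1.0619288
U = k * uc = 3 * 1.0619288
U = 3.1858

3.1858


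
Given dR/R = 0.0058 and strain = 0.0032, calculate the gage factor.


GF = (dR/R) / epsilon
= 0.0058 / 0.0032
= 1.8125

1.8125


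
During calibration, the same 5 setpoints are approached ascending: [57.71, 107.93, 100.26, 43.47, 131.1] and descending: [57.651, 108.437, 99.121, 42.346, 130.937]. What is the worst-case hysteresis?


|57.71 - 57.651| = 0.0590
|107.93 - 108.437| = 0.5070
|100.26 - 99.121| = 1.1390
|43.47 - 42.346| = 1.1240
|131.1 - 130.937| = 0.1630
hysteresis = max(diffs) = 1.1390

1.1390


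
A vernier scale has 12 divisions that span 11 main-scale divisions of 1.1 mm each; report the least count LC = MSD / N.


LC = MSD / n_div
= 1.1 / 12
= 0.0917

0.0917


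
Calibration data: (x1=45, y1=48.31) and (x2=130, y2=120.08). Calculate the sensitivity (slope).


slope = (y2 - y1) / (x2 - x1)
= (120.08 - 48.31) / (130 - 45)
= 71.7700 / 85
= 0.8444

0.8444


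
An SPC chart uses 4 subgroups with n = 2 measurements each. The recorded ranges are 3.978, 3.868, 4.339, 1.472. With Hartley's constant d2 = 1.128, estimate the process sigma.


R_bar = (3.978 + 3.868 + 4.339 + 1.472) / 4
R_bar = 13.657 / 4 = 3.41425
sigma_hat = R_bar / d2 = 3.41425 / 1.128 = 3.0268

3.0268


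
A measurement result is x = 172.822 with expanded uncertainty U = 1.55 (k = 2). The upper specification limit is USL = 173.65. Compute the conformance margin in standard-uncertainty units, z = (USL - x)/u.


u = U / k = 1.55 / 2 = 0.775
margin = |USL - x| = |173.65 - 172.822| = 0.828
z = margin / u = 0.828 / 0.775
z = 1.0684

1.0684


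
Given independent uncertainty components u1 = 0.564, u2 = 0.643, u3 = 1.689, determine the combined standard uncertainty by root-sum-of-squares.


uc = sqrt(0.564^2 + 0.643^2 + 1.689^2)
uc = sqrt(3.584266)
uc = 1.8932

1.8932


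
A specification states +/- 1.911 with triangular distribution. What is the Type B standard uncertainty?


u_B = half_width / sqrt(6)
u_B = 1.911 / 2.4494897
u_B = 0.7802

0.7802


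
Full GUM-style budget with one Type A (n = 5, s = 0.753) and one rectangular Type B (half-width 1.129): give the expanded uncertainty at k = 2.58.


u_A = s / sqrt(n) = 0.753 / sqrt(5) = 0.33675184
u_B = half_width / sqrt(3) = 1.129 / sqrt(3) = 0.65182845
uc = sqrt(u_A^2 + u_B^2) = sqrt(0.33675184^2 + 0.65182845^2) = 0.73367713
U = k * uc = 2.58 * 0.73367713
U = 1.8929

1.8929


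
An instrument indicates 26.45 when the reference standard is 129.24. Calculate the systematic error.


Systematic error = measured - true
= 26.45 - 129.24
= -102.7900

-102.7900


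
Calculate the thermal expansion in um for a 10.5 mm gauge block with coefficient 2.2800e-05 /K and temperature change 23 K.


dL = L * alpha * dT
= 10.5 * 2.2800e-05 * 23
= 0.0055062 mm
dL_um = 0.0055062 * 1000 = 5.5062 um

5.5062


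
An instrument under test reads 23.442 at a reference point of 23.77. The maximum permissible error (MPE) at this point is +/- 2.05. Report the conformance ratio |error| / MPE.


e = indication - reference = 23.442 - 23.77 = -0.3280
|e| = 0.3280
ratio = |e| / MPE = 0.3280 / 2.05
ratio = 0.1600

0.1600


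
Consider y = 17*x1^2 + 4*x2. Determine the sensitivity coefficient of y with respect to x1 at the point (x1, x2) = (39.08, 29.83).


y = 17*x1^2 + 4*x2
dy/dx1 = 2*17*x1
Evaluate at x1 = 39.08: c1 = 34 * 39.08
c1 = 1328.7200

1328.7200


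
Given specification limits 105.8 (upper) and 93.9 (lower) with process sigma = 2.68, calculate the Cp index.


Cp = (USL - LSL) / (6 * sigma)
= (105.8 - 93.9) / (6 * 2.68)
= 11.9000 / 16.0800
= 0.7400

0.7400


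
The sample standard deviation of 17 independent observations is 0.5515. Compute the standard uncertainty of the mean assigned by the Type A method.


u_A = s / sqrt(n)
u_A = 0.5515 / sqrt(17)
u_A = 0.5515 / 4.1231056
u_A = 0.1338

0.1338


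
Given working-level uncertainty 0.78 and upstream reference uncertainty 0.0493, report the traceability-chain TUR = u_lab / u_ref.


TUR = u_lab / u_ref
= 0.78 / 0.0493
= 15.8215

15.8215


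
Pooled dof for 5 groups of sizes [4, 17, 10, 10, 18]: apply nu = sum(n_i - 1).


nu = sum_i (n_i - 1)
nu = ((4 - 1) + (17 - 1) + (10 - 1) + (10 - 1) + (18 - 1))
nu = 3 + 16 + 9 + 9 + 17
nu = 54

54


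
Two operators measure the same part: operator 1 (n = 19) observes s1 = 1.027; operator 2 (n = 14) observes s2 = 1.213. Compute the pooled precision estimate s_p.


s_p = sqrt(((n1-1)*s1^2 + (n2-1)*s2^2) / (n1+n2-2))
numerator = (19-1)*1.027^2 + (14-1)*1.213^2 = 18.985122 + 19.127797 = 38.112919
denominator = 19 + 14 - 2 = 31
s_p^2 = 38.112919 / 31 = 1.229449
s_p = sqrt(1.229449) = 1.1088

1.1088


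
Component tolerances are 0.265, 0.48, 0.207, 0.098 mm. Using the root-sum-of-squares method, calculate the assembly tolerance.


RSS = sqrt(0.265^2 + 0.48^2 + 0.207^2 + 0.098^2)
= sqrt(0.353078)
= 0.5942

0.5942


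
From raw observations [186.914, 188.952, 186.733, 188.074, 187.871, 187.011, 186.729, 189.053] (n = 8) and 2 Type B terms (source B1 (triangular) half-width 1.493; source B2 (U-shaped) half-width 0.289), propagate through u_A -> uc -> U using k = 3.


mean = (186.914 + 188.952 + 186.733 + 188.074 + 187.871 + 187.011 + 186.729 + 189.053) / 8 = 187.667125
s = sqrt(sum((x - mean)^2)/(n-1)) = 0.96577363
u_A = s / sqrt(n) = 0.96577363 / sqrt(8) = 0.34145254
u_B1 = 1.493 / sqrt(6) = 0.6095147
u_B2 = 0.289 / sqrt(2) = 0.20435386
uc = sqrt(0.34145254^2 + 0.6095147^2 + 0.20435386^2) = 0.7279138
U = k * uc = 3 * 0.7279138
U = 2.1837

2.1837


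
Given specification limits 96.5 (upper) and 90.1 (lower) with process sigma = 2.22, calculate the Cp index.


Cp = (USL - LSL) / (6 * sigma)
= (96.5 - 90.1) / (6 * 2.22)
= 6.4000 / 13.3200
= 0.4805

0.4805


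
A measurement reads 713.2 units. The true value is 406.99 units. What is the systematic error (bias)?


Systematic error = measured - true
= 713.2 - 406.99
= 306.2100

306.2100


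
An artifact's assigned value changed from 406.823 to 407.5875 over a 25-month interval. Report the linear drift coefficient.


rate = (v2 - v1) / months
= (407.5875 - 406.823) / 25
= 0.7645 / 25
= 0.0306

0.0306


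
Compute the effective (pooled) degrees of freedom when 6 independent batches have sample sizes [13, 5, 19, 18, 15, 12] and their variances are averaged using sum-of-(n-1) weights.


nu = sum_i (n_i - 1)
nu = ((13 - 1) + (5 - 1) + (19 - 1) + (18 - 1) + (15 - 1) + (12 - 1))
nu = 12 + 4 + 18 + 17 + 14 + 11
nu = 76

76


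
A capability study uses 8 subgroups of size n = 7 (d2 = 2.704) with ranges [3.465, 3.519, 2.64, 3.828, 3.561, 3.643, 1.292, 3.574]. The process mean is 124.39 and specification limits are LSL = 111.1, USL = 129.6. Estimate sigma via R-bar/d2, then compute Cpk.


R_bar = (3.465 + 3.519 + 2.64 + 3.828 + 3.561 + 3.643 + 1.292 + 3.574) / 8 = 3.19025
sigma = R_bar / d2 = 3.19025 / 2.704 = 1.1798262
Cp = (USL - LSL)/(6*sigma) = (129.6 - 111.1)/(6*1.1798262) = 2.6134
Cpu = (129.6 - 124.39)/(3*1.1798262) = 1.4720
Cpl = (124.39 - 111.1)/(3*1.1798262) = 3.7548
Cpk = min(Cpu, Cpl) = 1.4720

1.4720


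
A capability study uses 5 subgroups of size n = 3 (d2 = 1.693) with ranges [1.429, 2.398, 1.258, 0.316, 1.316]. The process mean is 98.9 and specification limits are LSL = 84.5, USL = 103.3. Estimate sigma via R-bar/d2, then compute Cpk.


R_bar = (1.429 + 2.398 + 1.258 + 0.316 + 1.316) / 5 = 1.3434
sigma = R_bar / d2 = 1.3434 / 1.693 = 0.79350266
Cp = (USL - LSL)/(6*sigma) = (103.3 - 84.5)/(6*0.79350266) = 3.9487
Cpu = (103.3 - 98.9)/(3*0.79350266) = 1.8483
Cpl = (98.9 - 84.5)/(3*0.79350266) = 6.0491
Cpk = min(Cpu, Cpl) = 1.8483

1.8483


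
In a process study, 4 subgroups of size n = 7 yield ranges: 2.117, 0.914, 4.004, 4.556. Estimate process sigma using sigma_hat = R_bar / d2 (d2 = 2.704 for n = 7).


R_bar = (2.117 + 0.914 + 4.004 + 4.556) / 4
R_bar = 11.591 / 4 = 2.89775
sigma_hat = R_bar / d2 = 2.89775 / 2.704 = 1.0717

1.0717


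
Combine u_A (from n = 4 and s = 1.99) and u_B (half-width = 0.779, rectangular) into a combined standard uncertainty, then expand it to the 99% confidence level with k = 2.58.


u_A = s / sqrt(n) = 1.99 / sqrt(4) = 0.995
u_B = half_width / sqrt(3) = 0.779 / sqrt(3) = 0.44975586
uc = sqrt(u_A^2 + u_B^2) = sqrt(0.995^2 + 0.44975586^2) = 1.0919273
U = k * uc = 2.58 * 1.0919273
U = 2.8172

2.8172


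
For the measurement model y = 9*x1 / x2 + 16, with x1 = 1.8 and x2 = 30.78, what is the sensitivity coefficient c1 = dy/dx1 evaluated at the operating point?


y = 9*x1 / x2 + 16
dy/dx1 = 9/x2
Evaluate at x2 = 30.78: c1 = 9 / 30.78
c1 = 0.2924

0.2924


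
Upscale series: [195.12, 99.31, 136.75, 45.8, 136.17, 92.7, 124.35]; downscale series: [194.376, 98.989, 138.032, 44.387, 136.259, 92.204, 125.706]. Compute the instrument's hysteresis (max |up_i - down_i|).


|195.12 - 194.376| = 0.7440
|99.31 - 98.989| = 0.3210
|136.75 - 138.032| = 1.2820
|45.8 - 44.387| = 1.4130
|136.17 - 136.259| = 0.0890
|92.7 - 92.204| = 0.4960
|124.35 - 125.706| = 1.3560
hysteresis = max(diffs) = 1.4130

1.4130


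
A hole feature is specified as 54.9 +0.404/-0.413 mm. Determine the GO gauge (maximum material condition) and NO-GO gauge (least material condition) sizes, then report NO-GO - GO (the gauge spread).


GO = nominal - lower_tol (smallest hole = maximum material condition)
GO = 54.9 - 0.413 = 54.487
NO-GO = nominal + upper_tol (largest hole = least material condition)
NO-GO = 54.9 + 0.404 = 55.304
spread = NO-GO - GO = 55.304 - 54.487 = 0.8170

0.8170


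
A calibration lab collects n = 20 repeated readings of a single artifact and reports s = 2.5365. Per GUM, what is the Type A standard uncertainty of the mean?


u_A = s / sqrt(n)
u_A = 2.5365 / sqrt(20)
u_A = 2.5365 / 4.472136
u_A = 0.5672

0.5672


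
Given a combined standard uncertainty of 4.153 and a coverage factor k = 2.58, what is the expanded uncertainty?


U = k * uc
U = 2.58 * 4.153
U = 10.7147

10.7147


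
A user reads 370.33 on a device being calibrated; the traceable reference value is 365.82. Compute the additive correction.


Correction = standard - reading
= 365.82 - 370.33
= -4.5100

-4.5100


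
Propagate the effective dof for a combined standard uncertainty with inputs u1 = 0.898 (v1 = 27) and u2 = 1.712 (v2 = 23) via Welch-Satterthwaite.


uc = sqrt(u1^2 + u2^2) = sqrt(0.898^2 + 1.712^2) = 1.9332222
v_eff = uc^4 / (u1^4/v1 + u2^4/v2)
= 1.9332222^4 / (0.898^4/27 + 1.712^4/23)
= 13.967771 / 0.39758179
v_eff = 35.1318

35.1318


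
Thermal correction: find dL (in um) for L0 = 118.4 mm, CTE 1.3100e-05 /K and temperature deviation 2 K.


dL = L * alpha * dT
= 118.4 * 1.3100e-05 * 2
= 0.0031021 mm
dL_um = 0.0031021 * 1000 = 3.1021 um

3.1021


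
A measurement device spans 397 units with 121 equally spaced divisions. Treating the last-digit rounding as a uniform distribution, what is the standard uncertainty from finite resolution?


resolution = range / divisions
resolution = 397 / 121 = 3.2809917
u_res = resolution / (2*sqrt(3))
u_res = 3.2809917 / 3.4641016
u_res = 0.9471

0.9471


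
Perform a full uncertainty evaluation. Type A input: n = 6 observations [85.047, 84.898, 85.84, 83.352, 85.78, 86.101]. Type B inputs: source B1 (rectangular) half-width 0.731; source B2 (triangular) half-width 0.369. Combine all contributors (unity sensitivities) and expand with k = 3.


mean = (85.047 + 84.898 + 85.84 + 83.352 + 85.78 + 86.101) / 6 = 85.16966667
s = sqrt(sum((x - mean)^2)/(n-1)) = 1.0081664
u_A = s / sqrt(n) = 1.0081664 / sqrt(6) = 0.41158221
u_B1 = 0.731 / sqrt(3) = 0.42204305
u_B2 = 0.369 / sqrt(6) = 0.15064362
uc = sqrt(0.41158221^2 + 0.42204305^2 + 0.15064362^2) = 0.60845193
U = k * uc = 3 * 0.60845193
U = 1.8254

1.8254


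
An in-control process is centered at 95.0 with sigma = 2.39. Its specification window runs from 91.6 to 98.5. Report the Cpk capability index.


Cpu = (USL - mean) / (3*sigma) = (98.5 - 95.0) / (3*2.39) = 0.4881
Cpl = (mean - LSL) / (3*sigma) = (95.0 - 91.6) / (3*2.39) = 0.4742
Cpk = min(Cpu, Cpl) = 0.4742

0.4742


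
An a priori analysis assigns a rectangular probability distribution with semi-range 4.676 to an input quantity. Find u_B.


u_B = half_width / sqrt(3)
u_B = 4.676 / 1.7320508
u_B = 2.6997

2.6997


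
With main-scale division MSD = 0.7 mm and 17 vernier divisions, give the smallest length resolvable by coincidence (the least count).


LC = MSD / n_div
= 0.7 / 17
= 0.0412

0.0412


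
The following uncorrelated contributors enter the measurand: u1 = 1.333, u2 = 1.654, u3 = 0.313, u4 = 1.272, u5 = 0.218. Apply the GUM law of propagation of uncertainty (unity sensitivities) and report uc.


uc = sqrt(1.333^2 + 1.654^2 + 0.313^2 + 1.272^2 + 0.218^2)
uc = sqrt(6.276082)
uc = 2.5052

2.5052


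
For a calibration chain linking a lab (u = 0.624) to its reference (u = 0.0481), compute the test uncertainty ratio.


TUR = u_lab / u_ref
= 0.624 / 0.0481
= 12.9730

12.9730


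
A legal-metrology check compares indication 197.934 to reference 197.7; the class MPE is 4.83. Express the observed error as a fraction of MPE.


e = indication - reference = 197.934 - 197.7 = 0.2340
|e| = 0.2340
ratio = |e| / MPE = 0.2340 / 4.83
ratio = 0.0484

0.0484


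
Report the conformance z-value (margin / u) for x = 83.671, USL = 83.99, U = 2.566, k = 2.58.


u = U / k = 2.566 / 2.58 = 0.99457364
margin = |USL - x| = |83.99 - 83.671| = 0.319
z = margin / u = 0.319 / 0.99457364
z = 0.3207

0.3207


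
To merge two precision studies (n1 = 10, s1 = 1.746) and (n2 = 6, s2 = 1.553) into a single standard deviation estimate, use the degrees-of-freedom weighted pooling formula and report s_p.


s_p = sqrt(((n1-1)*s1^2 + (n2-1)*s2^2) / (n1+n2-2))
numerator = (10-1)*1.746^2 + (6-1)*1.553^2 = 27.436644 + 12.059045 = 39.495689
denominator = 10 + 6 - 2 = 14
s_p^2 = 39.495689 / 14 = 2.8211206
s_p = sqrt(2.8211206) = 1.6796

1.6796


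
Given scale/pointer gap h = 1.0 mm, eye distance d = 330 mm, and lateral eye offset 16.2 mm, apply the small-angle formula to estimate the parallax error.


error = h * offset / d
= 1.0 * 16.2 / 330
= 0.0491

0.0491


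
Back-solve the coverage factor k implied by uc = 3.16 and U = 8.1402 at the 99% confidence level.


k = U / uc
k = 8.1402 / 3.16
k = 2.576

2.576


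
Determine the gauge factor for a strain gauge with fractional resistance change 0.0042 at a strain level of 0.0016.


GF = (dR/R) / epsilon
= 0.0042 / 0.0016
= 2.6250

2.6250


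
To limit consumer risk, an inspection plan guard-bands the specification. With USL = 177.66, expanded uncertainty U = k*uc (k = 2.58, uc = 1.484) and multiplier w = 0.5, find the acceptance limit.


U = k * uc = 2.58 * 1.484 = 3.82872
guard band g = w * U = 0.5 * 3.82872 = 1.91436
AL = USL - g = 177.66 - 1.91436
AL = 175.7456

175.7456


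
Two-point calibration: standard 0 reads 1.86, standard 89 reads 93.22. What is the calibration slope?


slope = (y2 - y1) / (x2 - x1)
= (93.22 - 1.86) / (89 - 0)
= 91.3600 / 89
= 1.0265

1.0265


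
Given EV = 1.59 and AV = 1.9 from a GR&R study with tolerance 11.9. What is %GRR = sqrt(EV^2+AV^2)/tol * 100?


GRR = sqrt(EV^2 + AV^2) = sqrt(1.59^2 + 1.9^2) = 2.4775189
%GRR = GRR / tol * 100 = 2.4775189 / 11.9 * 100
%GRR = 20.8195

20.8195


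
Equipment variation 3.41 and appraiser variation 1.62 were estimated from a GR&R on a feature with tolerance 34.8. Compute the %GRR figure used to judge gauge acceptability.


GRR = sqrt(EV^2 + AV^2) = sqrt(3.41^2 + 1.62^2) = 3.7752483
%GRR = GRR / tol * 100 = 3.7752483 / 34.8 * 100
%GRR = 10.8484

10.8484


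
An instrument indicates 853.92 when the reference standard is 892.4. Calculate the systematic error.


Systematic error = measured - true
= 853.92 - 892.4
= -38.4800

-38.4800


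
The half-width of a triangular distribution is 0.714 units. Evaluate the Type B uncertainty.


u_B = half_width / sqrt(6)
u_B = 0.714 / 2.4494897
u_B = 0.2915

0.2915


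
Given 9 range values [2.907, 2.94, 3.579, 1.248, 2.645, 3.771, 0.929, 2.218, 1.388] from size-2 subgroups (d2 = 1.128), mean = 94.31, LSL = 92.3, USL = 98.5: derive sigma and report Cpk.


R_bar = (2.907 + 2.94 + 3.579 + 1.248 + 2.645 + 3.771 + 0.929 + 2.218 + 1.388) / 9 = 2.4027778
sigma = R_bar / d2 = 2.4027778 / 1.128 = 2.1301222
Cp = (USL - LSL)/(6*sigma) = (98.5 - 92.3)/(6*2.1301222) = 0.4851
Cpu = (98.5 - 94.31)/(3*2.1301222) = 0.6557
Cpl = (94.31 - 92.3)/(3*2.1301222) = 0.3145
Cpk = min(Cpu, Cpl) = 0.3145

0.3145


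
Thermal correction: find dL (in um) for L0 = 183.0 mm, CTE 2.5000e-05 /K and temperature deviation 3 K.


dL = L * alpha * dT
= 183.0 * 2.5000e-05 * 3
= 0.0137250 mm
dL_um = 0.0137250 * 1000 = 13.7250 um

13.7250


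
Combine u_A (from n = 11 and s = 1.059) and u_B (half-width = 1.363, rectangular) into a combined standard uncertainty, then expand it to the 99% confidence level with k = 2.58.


u_A = s / sqrt(n) = 1.059 / sqrt(11) = 0.31930051
u_B = half_width / sqrt(3) = 1.363 / sqrt(3) = 0.78692842
uc = sqrt(u_A^2 + u_B^2) = sqrt(0.31930051^2 + 0.78692842^2) = 0.84924034
U = k * uc = 2.58 * 0.84924034
U = 2.1910

2.1910


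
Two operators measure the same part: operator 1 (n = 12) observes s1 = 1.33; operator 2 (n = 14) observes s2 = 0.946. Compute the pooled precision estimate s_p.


s_p = sqrt(((n1-1)*s1^2 + (n2-1)*s2^2) / (n1+n2-2))
numerator = (12-1)*1.33^2 + (14-1)*0.946^2 = 19.4579 + 11.633908 = 31.091808
denominator = 12 + 14 - 2 = 24
s_p^2 = 31.091808 / 24 = 1.295492
s_p = sqrt(1.295492) = 1.1382

1.1382


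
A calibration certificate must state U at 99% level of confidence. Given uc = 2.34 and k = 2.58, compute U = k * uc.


U = k * uc
U = 2.58 * 2.34
U = 6.0372

6.0372


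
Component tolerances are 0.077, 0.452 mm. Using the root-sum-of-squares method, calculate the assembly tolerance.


RSS = sqrt(0.077^2 + 0.452^2)
= sqrt(0.210233)
= 0.4585

0.4585


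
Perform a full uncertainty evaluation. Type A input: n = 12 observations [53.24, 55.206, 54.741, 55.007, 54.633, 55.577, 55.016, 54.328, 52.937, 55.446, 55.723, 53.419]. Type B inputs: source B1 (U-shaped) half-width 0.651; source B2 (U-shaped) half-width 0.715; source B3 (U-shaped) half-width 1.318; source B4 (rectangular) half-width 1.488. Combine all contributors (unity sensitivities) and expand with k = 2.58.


mean = (53.24 + 55.206 + 54.741 + 55.007 + 54.633 + 55.577 + 55.016 + 54.328 + 52.937 + 55.446 + 55.723 + 53.419) / 12 = 54.60608333
s = sqrt(sum((x - mean)^2)/(n-1)) = 0.94107071
u_A = s / sqrt(n) = 0.94107071 / sqrt(12) = 0.27166371
u_B1 = 0.651 / sqrt(2) = 0.46032651
u_B2 = 0.715 / sqrt(2) = 0.50558135
u_B3 = 1.318 / sqrt(2) = 0.93196674
u_B4 = 1.488 / sqrt(3) = 0.8590972
uc = sqrt(0.27166371^2 + 0.46032651^2 + 0.50558135^2 + 0.93196674^2 + 0.8590972^2) = 1.4655798
U = k * uc = 2.58 * 1.4655798
U = 3.7812

3.7812


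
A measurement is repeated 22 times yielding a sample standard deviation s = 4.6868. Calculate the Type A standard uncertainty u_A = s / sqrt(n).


u_A = s / sqrt(n)
u_A = 4.6868 / sqrt(22)
u_A = 4.6868 / 4.6904158
u_A = 0.9992

0.9992


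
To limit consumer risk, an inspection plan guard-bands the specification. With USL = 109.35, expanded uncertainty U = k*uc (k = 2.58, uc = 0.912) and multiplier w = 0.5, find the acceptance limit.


U = k * uc = 2.58 * 0.912 = 2.35296
guard band g = w * U = 0.5 * 2.35296 = 1.17648
AL = USL - g = 109.35 - 1.17648
AL = 108.1735

108.1735


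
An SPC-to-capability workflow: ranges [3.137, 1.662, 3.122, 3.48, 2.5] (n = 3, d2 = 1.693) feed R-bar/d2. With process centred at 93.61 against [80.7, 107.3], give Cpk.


R_bar = (3.137 + 1.662 + 3.122 + 3.48 + 2.5) / 5 = 2.7802
sigma = R_bar / d2 = 2.7802 / 1.693 = 1.6421737
Cp = (USL - LSL)/(6*sigma) = (107.3 - 80.7)/(6*1.6421737) = 2.6997
Cpu = (107.3 - 93.61)/(3*1.6421737) = 2.7788
Cpl = (93.61 - 80.7)/(3*1.6421737) = 2.6205
Cpk = min(Cpu, Cpl) = 2.6205

2.6205


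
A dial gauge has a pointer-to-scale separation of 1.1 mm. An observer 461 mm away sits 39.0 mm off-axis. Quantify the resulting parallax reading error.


error = h * offset / d
= 1.1 * 39.0 / 461
= 0.0931

0.0931


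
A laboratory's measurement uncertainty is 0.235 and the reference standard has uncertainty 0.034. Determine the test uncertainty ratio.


TUR = u_lab / u_ref
= 0.235 / 0.034
= 6.9118

6.9118


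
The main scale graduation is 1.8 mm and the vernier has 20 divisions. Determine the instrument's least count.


LC = MSD / n_div
= 1.8 / 20
= 0.0900

0.0900


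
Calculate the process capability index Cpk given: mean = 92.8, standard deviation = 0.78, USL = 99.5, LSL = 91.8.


Cpu = (USL - mean) / (3*sigma) = (99.5 - 92.8) / (3*0.78) = 2.8632
Cpl = (mean - LSL) / (3*sigma) = (92.8 - 91.8) / (3*0.78) = 0.4274
Cpk = min(Cpu, Cpl) = 0.4274

0.4274


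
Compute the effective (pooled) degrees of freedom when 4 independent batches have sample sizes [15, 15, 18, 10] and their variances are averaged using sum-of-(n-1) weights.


nu = sum_i (n_i - 1)
nu = ((15 - 1) + (15 - 1) + (18 - 1) + (10 - 1))
nu = 14 + 14 + 17 + 9
nu = 54

54


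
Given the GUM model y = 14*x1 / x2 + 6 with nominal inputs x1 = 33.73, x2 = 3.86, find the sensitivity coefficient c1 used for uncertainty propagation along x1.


y = 14*x1 / x2 + 6
dy/dx1 = 14/x2
Evaluate at x2 = 3.86: c1 = 14 / 3.86
c1 = 3.6269

3.6269


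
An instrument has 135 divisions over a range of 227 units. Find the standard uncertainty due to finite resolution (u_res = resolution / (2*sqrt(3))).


resolution = range / divisions
resolution = 227 / 135 = 1.6814815
u_res = resolution / (2*sqrt(3))
u_res = 1.6814815 / 3.4641016
u_res = 0.4854

0.4854


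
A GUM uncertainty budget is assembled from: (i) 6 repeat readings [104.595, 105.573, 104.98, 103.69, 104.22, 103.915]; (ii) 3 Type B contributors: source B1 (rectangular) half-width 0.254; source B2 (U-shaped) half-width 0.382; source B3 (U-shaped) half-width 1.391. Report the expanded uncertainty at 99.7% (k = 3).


mean = (104.595 + 105.573 + 104.98 + 103.69 + 104.22 + 103.915) / 6 = 104.4955
s = sqrt(sum((x - mean)^2)/(n-1)) = 0.70247527
u_A = s / sqrt(n) = 0.70247527 / sqrt(6) = 0.28678433
u_B1 = 0.254 / sqrt(3) = 0.14664697
u_B2 = 0.382 / sqrt(2) = 0.27011479
u_B3 = 1.391 / sqrt(2) = 0.98358553
uc = sqrt(0.28678433^2 + 0.14664697^2 + 0.27011479^2 + 0.98358553^2) = 1.0696509
U = k * uc = 3 * 1.0696509
U = 3.2090

3.2090
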